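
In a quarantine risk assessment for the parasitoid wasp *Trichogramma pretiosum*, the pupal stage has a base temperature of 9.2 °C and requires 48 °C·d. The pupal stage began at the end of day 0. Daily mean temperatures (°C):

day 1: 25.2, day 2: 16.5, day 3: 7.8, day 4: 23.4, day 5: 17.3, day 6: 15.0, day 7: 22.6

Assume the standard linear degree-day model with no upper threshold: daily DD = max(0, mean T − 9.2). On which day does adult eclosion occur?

Daily DD above 9.2 °C: 16.0, 7.3, 0.0, 14.2, 8.1, 5.8, 13.4.
Cumulative: 16.0, 23.3, 23.3, 37.5, 45.6, 51.4, 64.8.
The total first reaches 48 DD on day 6.

day 6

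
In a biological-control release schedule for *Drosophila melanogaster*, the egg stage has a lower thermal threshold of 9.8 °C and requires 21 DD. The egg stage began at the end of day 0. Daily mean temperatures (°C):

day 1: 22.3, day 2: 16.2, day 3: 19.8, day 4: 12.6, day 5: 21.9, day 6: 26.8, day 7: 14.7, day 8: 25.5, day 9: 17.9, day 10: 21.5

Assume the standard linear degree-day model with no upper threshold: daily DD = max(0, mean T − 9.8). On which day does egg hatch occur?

day 3

Daily DD above 9.8 °C: 12.5, 6.4, 10.0, 2.8, 12.1, 17.0, 4.9, 15.7, 8.1, 11.7.
Cumulative: 12.5, 18.9, 28.9, 31.7, 43.8, 60.8, 65.7, 81.4, 89.5, 101.2.
The total first reaches 21 DD on day 3.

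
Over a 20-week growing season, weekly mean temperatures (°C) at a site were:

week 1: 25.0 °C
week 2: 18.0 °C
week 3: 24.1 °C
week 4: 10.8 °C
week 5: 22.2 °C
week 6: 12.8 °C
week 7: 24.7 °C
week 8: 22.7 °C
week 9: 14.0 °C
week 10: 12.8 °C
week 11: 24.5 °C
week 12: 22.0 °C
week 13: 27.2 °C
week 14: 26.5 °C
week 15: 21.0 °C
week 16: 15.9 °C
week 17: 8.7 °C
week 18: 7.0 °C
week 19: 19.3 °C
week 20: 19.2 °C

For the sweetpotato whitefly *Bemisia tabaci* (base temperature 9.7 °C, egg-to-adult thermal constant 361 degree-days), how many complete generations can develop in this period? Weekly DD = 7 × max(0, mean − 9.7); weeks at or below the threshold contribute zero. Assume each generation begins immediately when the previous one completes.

Weekly DD (7 × max(0, T̄ − 9.7)): 107.1, 58.1, 100.8, 7.7, 87.5, 21.7, 105.0, 91.0, 30.1, 21.7, 103.6, 86.1, 122.5, 117.6, 79.1, 43.4, 0.0, 0.0, 67.2, 66.5.
Season total = 1316.7 DD.
Complete generations = ⌊1316.7 / 361⌋ = 3.

3 generations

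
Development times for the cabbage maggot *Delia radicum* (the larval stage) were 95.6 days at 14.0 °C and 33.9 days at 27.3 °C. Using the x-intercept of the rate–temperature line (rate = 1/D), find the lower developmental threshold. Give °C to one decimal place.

Under the model K = D·(T − T_b), so D₁·(T₁ − T_b) = D₂·(T₂ − T_b).
95.6·(14.0 − T_b) = 33.9·(27.3 − T_b)
T_b = (95.6·14.0 − 33.9·27.3) / (95.6 − 33.9) = 412.93 / 61.7 = 6.693 °C ≈ 6.7 °C.

6.7 °C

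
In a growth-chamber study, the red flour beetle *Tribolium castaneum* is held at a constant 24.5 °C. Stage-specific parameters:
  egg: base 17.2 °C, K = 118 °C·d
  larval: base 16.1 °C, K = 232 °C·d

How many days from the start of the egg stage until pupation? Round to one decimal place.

egg: 118 / (24.5 − 17.2) = 118 / 7.3 = 16.164 d.
larval: 232 / (24.5 − 16.1) = 232 / 8.4 = 27.619 d.
Sum = 43.783 ≈ 43.8 days.

43.8 days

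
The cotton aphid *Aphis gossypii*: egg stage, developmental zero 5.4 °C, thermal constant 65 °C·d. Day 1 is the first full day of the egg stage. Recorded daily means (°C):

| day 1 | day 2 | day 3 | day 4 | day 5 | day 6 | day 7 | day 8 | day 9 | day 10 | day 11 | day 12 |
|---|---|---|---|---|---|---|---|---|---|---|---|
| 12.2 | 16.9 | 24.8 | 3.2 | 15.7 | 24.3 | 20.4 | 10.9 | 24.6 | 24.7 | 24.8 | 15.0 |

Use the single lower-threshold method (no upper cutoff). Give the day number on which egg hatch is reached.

day 6

Daily DD above 5.4 °C: 6.8, 11.5, 19.4, 0.0, 10.3, 18.9, 15.0, 5.5, 19.2, 19.3, 19.4, 9.6.
Cumulative: 6.8, 18.3, 37.7, 37.7, 48.0, 66.9, 81.9, 87.4, 106.6, 125.9, 145.3, 154.9.
The total first reaches 65 DD on day 6.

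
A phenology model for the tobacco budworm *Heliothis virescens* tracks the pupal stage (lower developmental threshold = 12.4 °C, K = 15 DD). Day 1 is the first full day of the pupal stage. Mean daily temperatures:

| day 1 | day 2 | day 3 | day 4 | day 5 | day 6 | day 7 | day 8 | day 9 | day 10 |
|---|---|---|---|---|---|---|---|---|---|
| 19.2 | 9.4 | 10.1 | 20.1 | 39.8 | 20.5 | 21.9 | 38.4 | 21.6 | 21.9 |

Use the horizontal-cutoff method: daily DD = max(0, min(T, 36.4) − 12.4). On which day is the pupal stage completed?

Daily DD above 12.4 °C (capped at 24.0): 6.8, 0.0, 0.0, 7.7, 24.0, 8.1, 9.5, 24.0, 9.2, 9.5.
Cumulative: 6.8, 6.8, 6.8, 14.5, 38.5, 46.6, 56.1, 80.1, 89.3, 98.8.
The total first reaches 15 DD on day 5.

day 5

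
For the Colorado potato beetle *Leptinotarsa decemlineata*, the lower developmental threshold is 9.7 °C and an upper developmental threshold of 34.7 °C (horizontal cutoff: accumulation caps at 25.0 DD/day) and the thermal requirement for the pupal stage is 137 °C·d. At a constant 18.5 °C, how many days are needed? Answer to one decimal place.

15.6 days

Daily accumulation = 18.5 − 9.7 = 8.8 DD/day.
Duration = 137 / 8.8 = 15.568 ≈ 15.6 days.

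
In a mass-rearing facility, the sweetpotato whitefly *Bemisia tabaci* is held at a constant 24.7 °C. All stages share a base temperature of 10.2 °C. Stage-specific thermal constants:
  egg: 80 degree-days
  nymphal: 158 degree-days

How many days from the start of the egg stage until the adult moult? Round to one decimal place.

Daily accumulation at 24.7 °C = 24.7 − 10.2 = 14.5 DD/day.
Total K = 80 + 158 = 238 DD.
Total duration = 238 / 14.5 = 16.414 ≈ 16.4 days.

16.4 days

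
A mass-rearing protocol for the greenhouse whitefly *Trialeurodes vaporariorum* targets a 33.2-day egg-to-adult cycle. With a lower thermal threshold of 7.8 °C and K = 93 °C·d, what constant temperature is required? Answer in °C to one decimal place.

Required daily accumulation = 93 / 33.2 = 2.801 DD/day.
T = T_base + 2.801 = 7.8 + 2.801 = 10.601 ≈ 10.6 °C.

10.6 °C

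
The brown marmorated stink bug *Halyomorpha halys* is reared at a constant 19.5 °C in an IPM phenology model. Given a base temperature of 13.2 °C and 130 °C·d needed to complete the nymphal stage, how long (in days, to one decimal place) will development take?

20.6 days

Daily accumulation = 19.5 − 13.2 = 6.3 DD/day.
Duration = 130 / 6.3 = 20.635 ≈ 20.6 days.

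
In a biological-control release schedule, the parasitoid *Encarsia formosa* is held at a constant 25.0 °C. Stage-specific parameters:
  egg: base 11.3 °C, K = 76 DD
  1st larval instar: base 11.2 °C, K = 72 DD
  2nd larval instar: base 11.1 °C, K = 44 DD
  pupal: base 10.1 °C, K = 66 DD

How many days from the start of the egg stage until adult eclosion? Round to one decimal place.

egg: 76 / (25.0 − 11.3) = 76 / 13.7 = 5.547 d.
1st larval instar: 72 / (25.0 − 11.2) = 72 / 13.8 = 5.217 d.
2nd larval instar: 44 / (25.0 − 11.1) = 44 / 13.9 = 3.165 d.
pupal: 66 / (25.0 − 10.1) = 66 / 14.9 = 4.430 d.
Sum = 18.360 ≈ 18.4 days.

18.4 days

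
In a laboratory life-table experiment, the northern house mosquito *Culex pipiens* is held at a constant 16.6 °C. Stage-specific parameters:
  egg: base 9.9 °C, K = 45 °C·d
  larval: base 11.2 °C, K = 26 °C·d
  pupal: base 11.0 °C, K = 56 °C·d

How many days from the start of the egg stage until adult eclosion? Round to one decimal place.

21.5 days

egg: 45 / (16.6 − 9.9) = 45 / 6.7 = 6.716 d.
larval: 26 / (16.6 − 11.2) = 26 / 5.4 = 4.815 d.
pupal: 56 / (16.6 − 11.0) = 56 / 5.6 = 10.000 d.
Sum = 21.531 ≈ 21.5 days.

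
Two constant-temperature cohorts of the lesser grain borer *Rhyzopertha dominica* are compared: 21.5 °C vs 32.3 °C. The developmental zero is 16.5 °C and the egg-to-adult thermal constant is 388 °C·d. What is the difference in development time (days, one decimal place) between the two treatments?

53.0 days

At 21.5 °C: 388 / (21.5 − 16.5) = 388 / 5.0 = 77.600 d.
At 32.3 °C: 388 / (32.3 − 16.5) = 388 / 15.8 = 24.557 d.
Difference = |77.600 − 24.557| = 53.043 ≈ 53.0 days.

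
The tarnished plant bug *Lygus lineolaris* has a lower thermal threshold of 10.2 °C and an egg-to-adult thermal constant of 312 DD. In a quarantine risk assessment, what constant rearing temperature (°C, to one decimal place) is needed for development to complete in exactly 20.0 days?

25.8 °C

Required daily accumulation = 312 / 20.0 = 15.600 DD/day.
T = T_base + 15.600 = 10.2 + 15.600 = 25.800 ≈ 25.8 °C.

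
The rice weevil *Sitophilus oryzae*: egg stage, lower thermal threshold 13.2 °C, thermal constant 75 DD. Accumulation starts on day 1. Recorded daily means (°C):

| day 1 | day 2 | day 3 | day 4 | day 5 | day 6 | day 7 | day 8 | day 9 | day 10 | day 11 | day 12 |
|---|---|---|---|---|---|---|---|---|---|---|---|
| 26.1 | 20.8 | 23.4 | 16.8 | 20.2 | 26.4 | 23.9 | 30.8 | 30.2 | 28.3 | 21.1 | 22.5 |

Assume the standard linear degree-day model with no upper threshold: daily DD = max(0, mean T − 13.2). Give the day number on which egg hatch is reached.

Daily DD above 13.2 °C: 12.9, 7.6, 10.2, 3.6, 7.0, 13.2, 10.7, 17.6, 17.0, 15.1, 7.9, 9.3.
Cumulative: 12.9, 20.5, 30.7, 34.3, 41.3, 54.5, 65.2, 82.8, 99.8, 114.9, 122.8, 132.1.
The total first reaches 75 DD on day 8.

day 8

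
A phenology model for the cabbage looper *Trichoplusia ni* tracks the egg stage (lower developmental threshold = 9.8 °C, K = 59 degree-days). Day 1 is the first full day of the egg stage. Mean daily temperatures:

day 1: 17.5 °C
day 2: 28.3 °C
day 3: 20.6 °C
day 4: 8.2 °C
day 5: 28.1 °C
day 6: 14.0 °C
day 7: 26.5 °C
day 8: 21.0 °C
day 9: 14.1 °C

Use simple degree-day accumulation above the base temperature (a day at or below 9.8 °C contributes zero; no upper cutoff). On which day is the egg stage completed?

day 6

Daily DD above 9.8 °C: 7.7, 18.5, 10.8, 0.0, 18.3, 4.2, 16.7, 11.2, 4.3.
Cumulative: 7.7, 26.2, 37.0, 37.0, 55.3, 59.5, 76.2, 87.4, 91.7.
The total first reaches 59 DD on day 6.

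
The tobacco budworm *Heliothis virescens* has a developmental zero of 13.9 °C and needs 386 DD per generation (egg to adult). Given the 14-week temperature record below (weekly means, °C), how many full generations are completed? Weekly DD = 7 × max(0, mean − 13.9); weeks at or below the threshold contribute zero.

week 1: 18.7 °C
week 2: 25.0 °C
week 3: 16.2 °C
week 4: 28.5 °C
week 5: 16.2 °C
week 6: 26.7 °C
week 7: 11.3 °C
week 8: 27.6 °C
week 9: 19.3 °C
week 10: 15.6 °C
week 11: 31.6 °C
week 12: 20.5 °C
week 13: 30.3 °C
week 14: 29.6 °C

2 generations

Weekly DD (7 × max(0, T̄ − 13.9)): 33.6, 77.7, 16.1, 102.2, 16.1, 89.6, 0.0, 95.9, 37.8, 11.9, 123.9, 46.2, 114.8, 109.9.
Season total = 875.7 DD.
Complete generations = ⌊875.7 / 386⌋ = 2.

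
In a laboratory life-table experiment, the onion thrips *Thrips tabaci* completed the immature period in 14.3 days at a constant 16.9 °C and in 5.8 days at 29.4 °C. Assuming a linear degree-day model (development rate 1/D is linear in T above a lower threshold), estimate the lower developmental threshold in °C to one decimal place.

Linear rate model ⇒ the product D·(T − T_b) is constant across temperatures.
14.3·(16.9 − T_b) = 5.8·(29.4 − T_b)
T_b = (14.3·16.9 − 5.8·29.4) / (14.3 − 5.8) = 71.15 / 8.5 = 8.371 °C ≈ 8.4 °C.

8.4 °C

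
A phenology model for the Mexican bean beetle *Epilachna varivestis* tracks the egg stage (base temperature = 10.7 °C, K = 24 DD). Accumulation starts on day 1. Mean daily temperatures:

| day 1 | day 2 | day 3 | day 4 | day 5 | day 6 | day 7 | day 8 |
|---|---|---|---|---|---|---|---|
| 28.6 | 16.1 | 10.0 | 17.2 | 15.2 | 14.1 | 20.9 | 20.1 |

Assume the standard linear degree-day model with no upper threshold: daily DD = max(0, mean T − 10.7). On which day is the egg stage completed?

Daily DD above 10.7 °C: 17.9, 5.4, 0.0, 6.5, 4.5, 3.4, 10.2, 9.4.
Cumulative: 17.9, 23.3, 23.3, 29.8, 34.3, 37.7, 47.9, 57.3.
The total first reaches 24 DD on day 4.

day 4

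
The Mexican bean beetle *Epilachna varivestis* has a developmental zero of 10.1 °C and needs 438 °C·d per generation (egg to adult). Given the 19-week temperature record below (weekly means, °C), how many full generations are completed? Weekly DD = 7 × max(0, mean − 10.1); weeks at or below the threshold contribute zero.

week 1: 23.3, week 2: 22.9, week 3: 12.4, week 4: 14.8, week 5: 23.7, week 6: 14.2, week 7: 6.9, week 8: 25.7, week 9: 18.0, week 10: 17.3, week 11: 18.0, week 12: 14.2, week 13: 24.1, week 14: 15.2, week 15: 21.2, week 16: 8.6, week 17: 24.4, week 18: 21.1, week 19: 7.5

2 generations

Weekly DD (7 × max(0, T̄ − 10.1)): 92.4, 89.6, 16.1, 32.9, 95.2, 28.7, 0.0, 109.2, 55.3, 50.4, 55.3, 28.7, 98.0, 35.7, 77.7, 0.0, 100.1, 77.0, 0.0.
Season total = 1042.3 DD.
Complete generations = ⌊1042.3 / 438⌋ = 2.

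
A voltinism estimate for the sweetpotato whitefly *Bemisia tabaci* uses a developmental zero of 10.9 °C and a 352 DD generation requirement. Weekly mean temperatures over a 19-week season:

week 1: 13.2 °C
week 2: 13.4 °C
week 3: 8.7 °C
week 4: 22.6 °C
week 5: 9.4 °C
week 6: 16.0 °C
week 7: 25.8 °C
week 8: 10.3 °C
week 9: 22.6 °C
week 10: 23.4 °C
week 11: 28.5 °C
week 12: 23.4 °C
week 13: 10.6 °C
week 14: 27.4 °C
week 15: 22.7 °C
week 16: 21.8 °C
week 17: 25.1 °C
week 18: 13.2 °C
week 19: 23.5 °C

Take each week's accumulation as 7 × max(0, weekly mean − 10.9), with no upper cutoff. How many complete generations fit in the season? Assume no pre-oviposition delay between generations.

3 generations

Weekly DD (7 × max(0, T̄ − 10.9)): 16.1, 17.5, 0.0, 81.9, 0.0, 35.7, 104.3, 0.0, 81.9, 87.5, 123.2, 87.5, 0.0, 115.5, 82.6, 76.3, 99.4, 16.1, 88.2.
Season total = 1113.7 DD.
Complete generations = ⌊1113.7 / 352⌋ = 3.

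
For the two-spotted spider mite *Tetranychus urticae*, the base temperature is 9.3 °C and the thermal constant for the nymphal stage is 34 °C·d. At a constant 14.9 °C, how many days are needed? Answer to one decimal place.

6.1 days

Daily accumulation = 14.9 − 9.3 = 5.6 DD/day.
Duration = 34 / 5.6 = 6.071 ≈ 6.1 days.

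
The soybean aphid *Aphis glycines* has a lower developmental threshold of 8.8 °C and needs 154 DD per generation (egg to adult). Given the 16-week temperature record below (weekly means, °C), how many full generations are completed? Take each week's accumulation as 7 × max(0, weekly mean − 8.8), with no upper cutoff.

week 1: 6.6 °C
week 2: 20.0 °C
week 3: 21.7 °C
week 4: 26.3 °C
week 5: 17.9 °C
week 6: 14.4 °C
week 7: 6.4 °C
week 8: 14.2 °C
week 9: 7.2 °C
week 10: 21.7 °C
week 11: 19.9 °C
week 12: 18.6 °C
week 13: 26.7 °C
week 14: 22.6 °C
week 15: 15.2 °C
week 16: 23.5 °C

6 generations

Weekly DD (7 × max(0, T̄ − 8.8)): 0.0, 78.4, 90.3, 122.5, 63.7, 39.2, 0.0, 37.8, 0.0, 90.3, 77.7, 68.6, 125.3, 96.6, 44.8, 102.9.
Season total = 1038.1 DD.
Complete generations = ⌊1038.1 / 154⌋ = 6.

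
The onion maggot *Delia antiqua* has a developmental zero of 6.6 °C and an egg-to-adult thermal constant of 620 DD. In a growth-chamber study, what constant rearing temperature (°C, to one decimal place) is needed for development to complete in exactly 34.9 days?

24.4 °C

Required daily accumulation = 620 / 34.9 = 17.765 DD/day.
T = T_base + 17.765 = 6.6 + 17.765 = 24.365 ≈ 24.4 °C.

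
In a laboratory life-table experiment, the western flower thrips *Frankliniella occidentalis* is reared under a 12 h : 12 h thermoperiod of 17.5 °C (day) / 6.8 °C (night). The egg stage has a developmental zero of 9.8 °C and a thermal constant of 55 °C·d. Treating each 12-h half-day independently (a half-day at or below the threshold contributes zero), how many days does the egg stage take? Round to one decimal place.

Day half: max(0, 17.5 − 9.8) × 0.5 = 7.7 × 0.5 = 3.85 DD.
Night half: max(0, 6.8 − 9.8) × 0.5 = 0.0 × 0.5 = 0.00 DD.
Per 24 h: 3.85 DD/day.
Duration = 55 / 3.85 = 14.286 ≈ 14.3 days.

14.3 days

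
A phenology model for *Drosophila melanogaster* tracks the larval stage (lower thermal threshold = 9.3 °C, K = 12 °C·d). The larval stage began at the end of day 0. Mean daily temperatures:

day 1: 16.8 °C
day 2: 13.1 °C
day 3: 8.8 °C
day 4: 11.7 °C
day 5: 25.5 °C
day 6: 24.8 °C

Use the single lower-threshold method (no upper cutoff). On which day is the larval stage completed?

day 4

Daily DD above 9.3 °C: 7.5, 3.8, 0.0, 2.4, 16.2, 15.5.
Cumulative: 7.5, 11.3, 11.3, 13.7, 29.9, 45.4.
The total first reaches 12 DD on day 4.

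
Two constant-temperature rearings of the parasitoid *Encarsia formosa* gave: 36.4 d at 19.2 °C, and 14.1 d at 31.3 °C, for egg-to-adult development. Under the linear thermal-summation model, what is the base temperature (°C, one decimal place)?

11.5 °C

Linear rate model ⇒ the product D·(T − T_b) is constant across temperatures.
36.4·(19.2 − T_b) = 14.1·(31.3 − T_b)
T_b = (36.4·19.2 − 14.1·31.3) / (36.4 − 14.1) = 257.55 / 22.3 = 11.549 °C ≈ 11.5 °C.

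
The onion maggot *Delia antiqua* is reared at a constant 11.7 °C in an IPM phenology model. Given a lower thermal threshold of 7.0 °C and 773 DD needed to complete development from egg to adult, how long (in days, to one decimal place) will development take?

164.5 days

Daily accumulation = 11.7 − 7.0 = 4.7 DD/day.
Duration = 773 / 4.7 = 164.468 ≈ 164.5 days.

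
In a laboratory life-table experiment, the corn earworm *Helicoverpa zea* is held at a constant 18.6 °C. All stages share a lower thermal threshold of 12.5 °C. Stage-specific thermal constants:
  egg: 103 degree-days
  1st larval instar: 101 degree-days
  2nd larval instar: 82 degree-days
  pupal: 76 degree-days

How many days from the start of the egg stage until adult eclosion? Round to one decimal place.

59.3 days

Daily accumulation at 18.6 °C = 18.6 − 12.5 = 6.1 DD/day.
Total K = 103 + 101 + 82 + 76 = 362 DD.
Total duration = 362 / 6.1 = 59.344 ≈ 59.3 days.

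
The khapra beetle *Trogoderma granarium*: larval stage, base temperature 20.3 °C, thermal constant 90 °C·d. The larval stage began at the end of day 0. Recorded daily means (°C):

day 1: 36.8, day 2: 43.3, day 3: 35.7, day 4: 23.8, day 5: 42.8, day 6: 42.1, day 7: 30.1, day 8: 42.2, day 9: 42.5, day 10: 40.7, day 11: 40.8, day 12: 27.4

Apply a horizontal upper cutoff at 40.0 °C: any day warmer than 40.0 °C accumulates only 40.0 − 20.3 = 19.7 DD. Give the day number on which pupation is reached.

Daily DD above 20.3 °C (capped at 19.7): 16.5, 19.7, 15.4, 3.5, 19.7, 19.7, 9.8, 19.7, 19.7, 19.7, 19.7, 7.1.
Cumulative: 16.5, 36.2, 51.6, 55.1, 74.8, 94.5, 104.3, 124.0, 143.7, 163.4, 183.1, 190.2.
The total first reaches 90 DD on day 6.

day 6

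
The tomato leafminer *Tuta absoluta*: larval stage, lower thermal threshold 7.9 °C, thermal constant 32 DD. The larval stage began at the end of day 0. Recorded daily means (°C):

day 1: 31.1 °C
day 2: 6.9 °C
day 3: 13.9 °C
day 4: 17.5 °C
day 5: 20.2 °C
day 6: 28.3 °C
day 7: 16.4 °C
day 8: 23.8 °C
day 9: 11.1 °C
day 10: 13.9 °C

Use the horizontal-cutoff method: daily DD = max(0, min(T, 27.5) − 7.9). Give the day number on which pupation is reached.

Daily DD above 7.9 °C (capped at 19.6): 19.6, 0.0, 6.0, 9.6, 12.3, 19.6, 8.5, 15.9, 3.2, 6.0.
Cumulative: 19.6, 19.6, 25.6, 35.2, 47.5, 67.1, 75.6, 91.5, 94.7, 100.7.
The total first reaches 32 DD on day 4.

day 4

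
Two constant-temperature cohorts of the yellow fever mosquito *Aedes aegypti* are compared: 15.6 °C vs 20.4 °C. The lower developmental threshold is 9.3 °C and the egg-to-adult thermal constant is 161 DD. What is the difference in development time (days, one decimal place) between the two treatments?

11.1 days

At 15.6 °C: 161 / (15.6 − 9.3) = 161 / 6.3 = 25.556 d.
At 20.4 °C: 161 / (20.4 − 9.3) = 161 / 11.1 = 14.505 d.
Difference = |25.556 − 14.505| = 11.051 ≈ 11.1 days.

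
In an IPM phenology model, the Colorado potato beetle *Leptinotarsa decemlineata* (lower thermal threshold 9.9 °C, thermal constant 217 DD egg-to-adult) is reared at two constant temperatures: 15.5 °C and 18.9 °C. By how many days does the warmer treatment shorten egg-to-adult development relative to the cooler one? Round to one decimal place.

14.6 days

At 15.5 °C: 217 / (15.5 − 9.9) = 217 / 5.6 = 38.750 d.
At 18.9 °C: 217 / (18.9 − 9.9) = 217 / 9.0 = 24.111 d.
Difference = |38.750 − 24.111| = 14.639 ≈ 14.6 days.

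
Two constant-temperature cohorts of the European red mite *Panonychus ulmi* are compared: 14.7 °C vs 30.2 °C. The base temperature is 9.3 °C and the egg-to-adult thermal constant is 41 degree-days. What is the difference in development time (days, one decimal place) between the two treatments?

5.6 days

At 14.7 °C: 41 / (14.7 − 9.3) = 41 / 5.4 = 7.593 d.
At 30.2 °C: 41 / (30.2 − 9.3) = 41 / 20.9 = 1.962 d.
Difference = |7.593 − 1.962| = 5.631 ≈ 5.6 days.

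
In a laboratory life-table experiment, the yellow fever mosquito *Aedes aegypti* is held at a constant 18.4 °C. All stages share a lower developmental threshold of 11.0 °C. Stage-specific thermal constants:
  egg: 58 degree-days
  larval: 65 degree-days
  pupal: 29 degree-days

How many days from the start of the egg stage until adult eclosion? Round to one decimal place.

Daily accumulation at 18.4 °C = 18.4 − 11.0 = 7.4 DD/day.
Total K = 58 + 65 + 29 = 152 DD.
Total duration = 152 / 7.4 = 20.541 ≈ 20.5 days.

20.5 days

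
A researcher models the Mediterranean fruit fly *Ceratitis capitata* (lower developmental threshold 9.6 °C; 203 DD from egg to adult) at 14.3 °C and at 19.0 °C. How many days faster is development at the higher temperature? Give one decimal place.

21.6 days

At 14.3 °C: 203 / (14.3 − 9.6) = 203 / 4.7 = 43.191 d.
At 19.0 °C: 203 / (19.0 − 9.6) = 203 / 9.4 = 21.596 d.
Difference = |43.191 − 21.596| = 21.596 ≈ 21.6 days.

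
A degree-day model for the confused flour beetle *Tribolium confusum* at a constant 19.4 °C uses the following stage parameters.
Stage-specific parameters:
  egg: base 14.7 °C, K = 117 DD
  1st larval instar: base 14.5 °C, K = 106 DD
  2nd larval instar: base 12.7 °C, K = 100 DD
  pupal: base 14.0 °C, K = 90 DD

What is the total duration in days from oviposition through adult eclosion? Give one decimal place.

78.1 days

egg: 117 / (19.4 − 14.7) = 117 / 4.7 = 24.894 d.
1st larval instar: 106 / (19.4 − 14.5) = 106 / 4.9 = 21.633 d.
2nd larval instar: 100 / (19.4 − 12.7) = 100 / 6.7 = 14.925 d.
pupal: 90 / (19.4 − 14.0) = 90 / 5.4 = 16.667 d.
Sum = 78.118 ≈ 78.1 days.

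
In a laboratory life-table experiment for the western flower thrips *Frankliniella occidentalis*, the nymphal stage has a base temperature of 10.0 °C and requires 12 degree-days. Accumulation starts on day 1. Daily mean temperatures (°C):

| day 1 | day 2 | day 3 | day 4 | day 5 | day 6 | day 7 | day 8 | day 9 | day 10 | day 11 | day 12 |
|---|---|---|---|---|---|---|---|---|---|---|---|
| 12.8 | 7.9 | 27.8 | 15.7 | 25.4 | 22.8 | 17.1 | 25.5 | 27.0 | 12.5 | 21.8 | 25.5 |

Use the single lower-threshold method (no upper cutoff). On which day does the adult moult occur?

Daily DD above 10.0 °C: 2.8, 0.0, 17.8, 5.7, 15.4, 12.8, 7.1, 15.5, 17.0, 2.5, 11.8, 15.5.
Cumulative: 2.8, 2.8, 20.6, 26.3, 41.7, 54.5, 61.6, 77.1, 94.1, 96.6, 108.4, 123.9.
The total first reaches 12 DD on day 3.

day 3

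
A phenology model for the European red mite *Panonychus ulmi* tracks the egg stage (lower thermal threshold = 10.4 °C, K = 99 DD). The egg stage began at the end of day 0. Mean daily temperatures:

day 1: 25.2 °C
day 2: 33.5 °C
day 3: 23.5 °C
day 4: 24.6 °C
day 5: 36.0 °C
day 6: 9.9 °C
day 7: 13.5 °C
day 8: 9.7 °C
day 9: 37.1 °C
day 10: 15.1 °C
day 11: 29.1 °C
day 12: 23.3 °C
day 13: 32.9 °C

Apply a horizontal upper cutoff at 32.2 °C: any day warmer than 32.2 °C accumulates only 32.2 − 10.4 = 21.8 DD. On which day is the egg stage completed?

Daily DD above 10.4 °C (capped at 21.8): 14.8, 21.8, 13.1, 14.2, 21.8, 0.0, 3.1, 0.0, 21.8, 4.7, 18.7, 12.9, 21.8.
Cumulative: 14.8, 36.6, 49.7, 63.9, 85.7, 85.7, 88.8, 88.8, 110.6, 115.3, 134.0, 146.9, 168.7.
The total first reaches 99 DD on day 9.

day 9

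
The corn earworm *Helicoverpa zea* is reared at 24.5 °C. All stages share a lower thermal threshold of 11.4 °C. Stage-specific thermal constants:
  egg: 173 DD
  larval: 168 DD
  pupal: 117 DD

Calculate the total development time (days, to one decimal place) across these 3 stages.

Daily accumulation at 24.5 °C = 24.5 − 11.4 = 13.1 DD/day.
Total K = 173 + 168 + 117 = 458 DD.
Total duration = 458 / 13.1 = 34.962 ≈ 35.0 days.

35.0 days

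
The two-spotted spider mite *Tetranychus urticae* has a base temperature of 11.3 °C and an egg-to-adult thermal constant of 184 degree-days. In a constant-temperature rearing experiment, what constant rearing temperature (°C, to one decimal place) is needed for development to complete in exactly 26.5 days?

18.2 °C

Required daily accumulation = 184 / 26.5 = 6.943 DD/day.
T = T_base + 6.943 = 11.3 + 6.943 = 18.243 ≈ 18.2 °C.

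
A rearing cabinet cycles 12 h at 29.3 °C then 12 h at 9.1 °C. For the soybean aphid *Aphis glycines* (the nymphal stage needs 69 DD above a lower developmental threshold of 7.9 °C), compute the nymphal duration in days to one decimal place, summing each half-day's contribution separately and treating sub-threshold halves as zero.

Day half: max(0, 29.3 − 7.9) × 0.5 = 21.4 × 0.5 = 10.70 DD.
Night half: max(0, 9.1 − 7.9) × 0.5 = 1.2 × 0.5 = 0.60 DD.
Per 24 h: 11.30 DD/day.
Duration = 69 / 11.30 = 6.106 ≈ 6.1 days.

6.1 days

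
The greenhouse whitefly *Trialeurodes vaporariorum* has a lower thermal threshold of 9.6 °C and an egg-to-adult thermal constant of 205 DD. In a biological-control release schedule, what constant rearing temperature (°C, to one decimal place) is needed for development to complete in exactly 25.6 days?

Required daily accumulation = 205 / 25.6 = 8.008 DD/day.
T = T_base + 8.008 = 9.6 + 8.008 = 17.608 ≈ 17.6 °C.

17.6 °C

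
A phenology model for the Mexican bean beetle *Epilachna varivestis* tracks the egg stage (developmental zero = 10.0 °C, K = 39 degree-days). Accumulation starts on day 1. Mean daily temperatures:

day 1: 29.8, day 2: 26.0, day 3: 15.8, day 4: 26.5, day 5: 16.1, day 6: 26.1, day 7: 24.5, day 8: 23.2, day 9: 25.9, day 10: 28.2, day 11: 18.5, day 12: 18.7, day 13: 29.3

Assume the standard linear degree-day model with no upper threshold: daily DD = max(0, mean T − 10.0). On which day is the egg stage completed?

Daily DD above 10.0 °C: 19.8, 16.0, 5.8, 16.5, 6.1, 16.1, 14.5, 13.2, 15.9, 18.2, 8.5, 8.7, 19.3.
Cumulative: 19.8, 35.8, 41.6, 58.1, 64.2, 80.3, 94.8, 108.0, 123.9, 142.1, 150.6, 159.3, 178.6.
The total first reaches 39 DD on day 3.

day 3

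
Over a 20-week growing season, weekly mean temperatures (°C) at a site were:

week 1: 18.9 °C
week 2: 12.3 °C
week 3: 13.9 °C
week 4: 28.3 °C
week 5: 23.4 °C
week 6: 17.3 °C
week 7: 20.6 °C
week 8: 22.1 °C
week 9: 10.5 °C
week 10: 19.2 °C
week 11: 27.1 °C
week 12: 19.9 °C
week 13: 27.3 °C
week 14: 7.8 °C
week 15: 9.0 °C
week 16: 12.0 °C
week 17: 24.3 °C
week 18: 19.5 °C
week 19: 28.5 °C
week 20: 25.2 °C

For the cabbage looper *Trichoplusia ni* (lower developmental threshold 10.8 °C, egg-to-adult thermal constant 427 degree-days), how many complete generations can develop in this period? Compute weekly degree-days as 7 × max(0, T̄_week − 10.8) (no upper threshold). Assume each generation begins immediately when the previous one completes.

2 generations

Weekly DD (7 × max(0, T̄ − 10.8)): 56.7, 10.5, 21.7, 122.5, 88.2, 45.5, 68.6, 79.1, 0.0, 58.8, 114.1, 63.7, 115.5, 0.0, 0.0, 8.4, 94.5, 60.9, 123.9, 100.8.
Season total = 1233.4 DD.
Complete generations = ⌊1233.4 / 427⌋ = 2.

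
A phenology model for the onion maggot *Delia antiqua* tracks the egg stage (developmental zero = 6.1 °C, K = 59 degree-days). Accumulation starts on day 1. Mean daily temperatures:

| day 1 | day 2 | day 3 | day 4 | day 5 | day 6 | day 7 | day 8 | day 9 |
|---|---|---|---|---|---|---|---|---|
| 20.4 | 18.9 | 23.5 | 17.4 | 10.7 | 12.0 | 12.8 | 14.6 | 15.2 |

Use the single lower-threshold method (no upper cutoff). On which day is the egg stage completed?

Daily DD above 6.1 °C: 14.3, 12.8, 17.4, 11.3, 4.6, 5.9, 6.7, 8.5, 9.1.
Cumulative: 14.3, 27.1, 44.5, 55.8, 60.4, 66.3, 73.0, 81.5, 90.6.
The total first reaches 59 DD on day 5.

day 5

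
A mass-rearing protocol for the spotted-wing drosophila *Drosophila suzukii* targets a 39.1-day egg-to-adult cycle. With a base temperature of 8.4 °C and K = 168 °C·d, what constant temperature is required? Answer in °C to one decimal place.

Required daily accumulation = 168 / 39.1 = 4.297 DD/day.
T = T_base + 4.297 = 8.4 + 4.297 = 12.697 ≈ 12.7 °C.

12.7 °C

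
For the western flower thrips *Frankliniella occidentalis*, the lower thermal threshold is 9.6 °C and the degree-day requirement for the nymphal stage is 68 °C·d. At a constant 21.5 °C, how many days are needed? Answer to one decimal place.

5.7 days

Daily accumulation = 21.5 − 9.6 = 11.9 DD/day.
Duration = 68 / 11.9 = 5.714 ≈ 5.7 days.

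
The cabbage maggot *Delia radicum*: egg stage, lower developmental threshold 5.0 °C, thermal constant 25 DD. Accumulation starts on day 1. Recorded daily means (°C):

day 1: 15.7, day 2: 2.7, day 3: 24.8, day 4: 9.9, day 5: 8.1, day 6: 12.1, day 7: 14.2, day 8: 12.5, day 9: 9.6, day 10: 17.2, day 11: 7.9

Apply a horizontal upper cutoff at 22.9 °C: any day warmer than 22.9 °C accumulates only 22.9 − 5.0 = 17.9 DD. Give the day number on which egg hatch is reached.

day 3

Daily DD above 5.0 °C (capped at 17.9): 10.7, 0.0, 17.9, 4.9, 3.1, 7.1, 9.2, 7.5, 4.6, 12.2, 2.9.
Cumulative: 10.7, 10.7, 28.6, 33.5, 36.6, 43.7, 52.9, 60.4, 65.0, 77.2, 80.1.
The total first reaches 25 DD on day 3.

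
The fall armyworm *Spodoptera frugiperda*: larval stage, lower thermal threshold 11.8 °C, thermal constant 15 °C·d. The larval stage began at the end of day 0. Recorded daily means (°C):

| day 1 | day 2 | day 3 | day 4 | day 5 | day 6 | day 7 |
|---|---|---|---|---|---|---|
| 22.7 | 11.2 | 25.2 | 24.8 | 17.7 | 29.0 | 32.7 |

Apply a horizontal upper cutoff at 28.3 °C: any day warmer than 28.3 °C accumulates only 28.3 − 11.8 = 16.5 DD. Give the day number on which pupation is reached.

day 3

Daily DD above 11.8 °C (capped at 16.5): 10.9, 0.0, 13.4, 13.0, 5.9, 16.5, 16.5.
Cumulative: 10.9, 10.9, 24.3, 37.3, 43.2, 59.7, 76.2.
The total first reaches 15 DD on day 3.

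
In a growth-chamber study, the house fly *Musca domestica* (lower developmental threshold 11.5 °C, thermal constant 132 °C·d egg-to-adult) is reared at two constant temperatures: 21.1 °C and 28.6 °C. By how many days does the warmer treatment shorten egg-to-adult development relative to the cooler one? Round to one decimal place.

6.0 days

At 21.1 °C: 132 / (21.1 − 11.5) = 132 / 9.6 = 13.750 d.
At 28.6 °C: 132 / (28.6 − 11.5) = 132 / 17.1 = 7.719 d.
Difference = |13.750 − 7.719| = 6.031 ≈ 6.0 days.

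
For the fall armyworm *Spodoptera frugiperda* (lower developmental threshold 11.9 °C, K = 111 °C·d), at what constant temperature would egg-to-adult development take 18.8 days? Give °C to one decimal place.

17.8 °C

Required daily accumulation = 111 / 18.8 = 5.904 DD/day.
T = T_base + 5.904 = 11.9 + 5.904 = 17.804 ≈ 17.8 °C.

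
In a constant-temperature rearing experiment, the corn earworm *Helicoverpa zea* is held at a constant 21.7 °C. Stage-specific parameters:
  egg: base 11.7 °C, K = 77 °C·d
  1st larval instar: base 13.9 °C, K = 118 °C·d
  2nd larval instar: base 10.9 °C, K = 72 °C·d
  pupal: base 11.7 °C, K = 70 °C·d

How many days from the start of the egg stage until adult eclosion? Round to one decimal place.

egg: 77 / (21.7 − 11.7) = 77 / 10.0 = 7.700 d.
1st larval instar: 118 / (21.7 − 13.9) = 118 / 7.8 = 15.128 d.
2nd larval instar: 72 / (21.7 − 10.9) = 72 / 10.8 = 6.667 d.
pupal: 70 / (21.7 − 11.7) = 70 / 10.0 = 7.000 d.
Sum = 36.495 ≈ 36.5 days.

36.5 days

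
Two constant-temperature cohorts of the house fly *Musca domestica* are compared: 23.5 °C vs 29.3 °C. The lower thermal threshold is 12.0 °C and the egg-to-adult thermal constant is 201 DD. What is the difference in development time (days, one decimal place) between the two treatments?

At 23.5 °C: 201 / (23.5 − 12.0) = 201 / 11.5 = 17.478 d.
At 29.3 °C: 201 / (29.3 − 12.0) = 201 / 17.3 = 11.618 d.
Difference = |17.478 − 11.618| = 5.860 ≈ 5.9 days.

5.9 days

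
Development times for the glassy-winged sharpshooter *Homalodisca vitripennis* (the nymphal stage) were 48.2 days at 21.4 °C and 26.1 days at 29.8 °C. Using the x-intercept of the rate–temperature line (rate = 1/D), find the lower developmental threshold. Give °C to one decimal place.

11.5 °C

Under the model K = D·(T − T_b), so D₁·(T₁ − T_b) = D₂·(T₂ − T_b).
48.2·(21.4 − T_b) = 26.1·(29.8 − T_b)
T_b = (48.2·21.4 − 26.1·29.8) / (48.2 − 26.1) = 253.70 / 22.1 = 11.480 °C ≈ 11.5 °C.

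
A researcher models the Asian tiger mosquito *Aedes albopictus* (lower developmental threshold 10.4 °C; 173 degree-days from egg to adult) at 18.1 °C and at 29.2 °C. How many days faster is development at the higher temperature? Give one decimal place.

At 18.1 °C: 173 / (18.1 − 10.4) = 173 / 7.7 = 22.468 d.
At 29.2 °C: 173 / (29.2 − 10.4) = 173 / 18.8 = 9.202 d.
Difference = |22.468 − 9.202| = 13.265 ≈ 13.3 days.

13.3 days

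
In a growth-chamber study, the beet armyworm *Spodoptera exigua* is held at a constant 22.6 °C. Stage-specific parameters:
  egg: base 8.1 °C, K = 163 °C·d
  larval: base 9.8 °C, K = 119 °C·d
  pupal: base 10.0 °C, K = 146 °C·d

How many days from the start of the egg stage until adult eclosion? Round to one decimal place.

32.1 days

egg: 163 / (22.6 − 8.1) = 163 / 14.5 = 11.241 d.
larval: 119 / (22.6 − 9.8) = 119 / 12.8 = 9.297 d.
pupal: 146 / (22.6 − 10.0) = 146 / 12.6 = 11.587 d.
Sum = 32.126 ≈ 32.1 days.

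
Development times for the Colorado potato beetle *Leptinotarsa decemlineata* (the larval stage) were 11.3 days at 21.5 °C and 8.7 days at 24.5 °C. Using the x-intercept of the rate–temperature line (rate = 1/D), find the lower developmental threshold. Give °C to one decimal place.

11.5 °C

Under the model K = D·(T − T_b), so D₁·(T₁ − T_b) = D₂·(T₂ − T_b).
11.3·(21.5 − T_b) = 8.7·(24.5 − T_b)
T_b = (11.3·21.5 − 8.7·24.5) / (11.3 − 8.7) = 29.80 / 2.6 = 11.462 °C ≈ 11.5 °C.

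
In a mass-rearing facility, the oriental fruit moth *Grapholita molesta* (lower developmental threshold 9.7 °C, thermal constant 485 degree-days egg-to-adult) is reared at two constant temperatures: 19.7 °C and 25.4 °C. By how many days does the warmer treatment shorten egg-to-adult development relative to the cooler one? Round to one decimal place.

At 19.7 °C: 485 / (19.7 − 9.7) = 485 / 10.0 = 48.500 d.
At 25.4 °C: 485 / (25.4 − 9.7) = 485 / 15.7 = 30.892 d.
Difference = |48.500 − 30.892| = 17.608 ≈ 17.6 days.

17.6 days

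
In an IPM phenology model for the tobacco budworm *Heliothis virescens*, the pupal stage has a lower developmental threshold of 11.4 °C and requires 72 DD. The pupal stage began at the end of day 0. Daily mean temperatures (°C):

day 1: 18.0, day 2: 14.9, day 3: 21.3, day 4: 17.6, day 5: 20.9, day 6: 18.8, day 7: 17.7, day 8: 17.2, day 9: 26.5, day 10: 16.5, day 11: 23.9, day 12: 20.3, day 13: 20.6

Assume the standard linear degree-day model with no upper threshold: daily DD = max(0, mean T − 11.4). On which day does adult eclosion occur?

Daily DD above 11.4 °C: 6.6, 3.5, 9.9, 6.2, 9.5, 7.4, 6.3, 5.8, 15.1, 5.1, 12.5, 8.9, 9.2.
Cumulative: 6.6, 10.1, 20.0, 26.2, 35.7, 43.1, 49.4, 55.2, 70.3, 75.4, 87.9, 96.8, 106.0.
The total first reaches 72 DD on day 10.

day 10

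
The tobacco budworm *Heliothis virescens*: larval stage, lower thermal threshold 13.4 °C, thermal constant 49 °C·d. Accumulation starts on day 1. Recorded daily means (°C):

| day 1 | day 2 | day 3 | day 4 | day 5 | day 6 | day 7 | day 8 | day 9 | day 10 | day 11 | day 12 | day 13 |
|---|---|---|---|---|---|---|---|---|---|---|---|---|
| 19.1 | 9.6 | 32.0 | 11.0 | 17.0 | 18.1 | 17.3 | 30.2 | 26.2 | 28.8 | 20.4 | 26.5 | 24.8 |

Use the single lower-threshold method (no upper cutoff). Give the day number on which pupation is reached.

day 8

Daily DD above 13.4 °C: 5.7, 0.0, 18.6, 0.0, 3.6, 4.7, 3.9, 16.8, 12.8, 15.4, 7.0, 13.1, 11.4.
Cumulative: 5.7, 5.7, 24.3, 24.3, 27.9, 32.6, 36.5, 53.3, 66.1, 81.5, 88.5, 101.6, 113.0.
The total first reaches 49 DD on day 8.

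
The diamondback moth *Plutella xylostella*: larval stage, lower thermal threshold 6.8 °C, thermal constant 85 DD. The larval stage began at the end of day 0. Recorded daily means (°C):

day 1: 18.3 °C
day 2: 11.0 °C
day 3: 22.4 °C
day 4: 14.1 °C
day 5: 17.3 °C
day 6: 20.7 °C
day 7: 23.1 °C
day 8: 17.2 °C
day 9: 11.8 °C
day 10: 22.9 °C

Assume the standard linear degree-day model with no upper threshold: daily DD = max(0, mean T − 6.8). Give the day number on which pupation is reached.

day 8

Daily DD above 6.8 °C: 11.5, 4.2, 15.6, 7.3, 10.5, 13.9, 16.3, 10.4, 5.0, 16.1.
Cumulative: 11.5, 15.7, 31.3, 38.6, 49.1, 63.0, 79.3, 89.7, 94.7, 110.8.
The total first reaches 85 DD on day 8.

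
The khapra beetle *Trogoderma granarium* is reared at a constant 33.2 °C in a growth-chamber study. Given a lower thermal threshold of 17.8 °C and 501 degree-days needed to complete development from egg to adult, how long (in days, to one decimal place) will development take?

Daily accumulation = 33.2 − 17.8 = 15.4 DD/day.
Duration = 501 / 15.4 = 32.532 ≈ 32.5 days.

32.5 days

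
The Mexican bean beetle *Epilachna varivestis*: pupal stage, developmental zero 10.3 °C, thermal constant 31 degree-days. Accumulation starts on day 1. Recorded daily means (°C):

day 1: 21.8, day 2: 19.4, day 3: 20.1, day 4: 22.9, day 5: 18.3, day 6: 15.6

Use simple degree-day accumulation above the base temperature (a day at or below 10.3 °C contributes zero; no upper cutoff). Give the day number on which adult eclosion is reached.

day 4

Daily DD above 10.3 °C: 11.5, 9.1, 9.8, 12.6, 8.0, 5.3.
Cumulative: 11.5, 20.6, 30.4, 43.0, 51.0, 56.3.
The total first reaches 31 DD on day 4.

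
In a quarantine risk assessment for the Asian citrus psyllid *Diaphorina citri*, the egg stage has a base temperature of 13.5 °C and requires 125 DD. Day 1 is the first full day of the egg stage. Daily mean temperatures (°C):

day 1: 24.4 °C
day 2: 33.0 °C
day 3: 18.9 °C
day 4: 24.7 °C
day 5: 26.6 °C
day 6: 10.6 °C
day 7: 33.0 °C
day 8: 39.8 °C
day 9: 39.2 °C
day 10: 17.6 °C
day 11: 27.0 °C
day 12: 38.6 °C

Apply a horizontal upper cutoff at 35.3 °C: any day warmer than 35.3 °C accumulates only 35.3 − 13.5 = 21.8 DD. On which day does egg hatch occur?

day 10

Daily DD above 13.5 °C (capped at 21.8): 10.9, 19.5, 5.4, 11.2, 13.1, 0.0, 19.5, 21.8, 21.8, 4.1, 13.5, 21.8.
Cumulative: 10.9, 30.4, 35.8, 47.0, 60.1, 60.1, 79.6, 101.4, 123.2, 127.3, 140.8, 162.6.
The total first reaches 125 DD on day 10.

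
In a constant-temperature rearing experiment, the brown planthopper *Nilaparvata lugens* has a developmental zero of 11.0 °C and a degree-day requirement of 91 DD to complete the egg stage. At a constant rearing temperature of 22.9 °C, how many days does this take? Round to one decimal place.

Daily accumulation = 22.9 − 11.0 = 11.9 DD/day.
Duration = 91 / 11.9 = 7.647 ≈ 7.6 days.

7.6 days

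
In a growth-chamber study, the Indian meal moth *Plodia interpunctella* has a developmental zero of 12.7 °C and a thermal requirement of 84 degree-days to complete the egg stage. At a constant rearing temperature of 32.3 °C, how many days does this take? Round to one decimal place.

Daily accumulation = 32.3 − 12.7 = 19.6 DD/day.
Duration = 84 / 19.6 = 4.286 ≈ 4.3 days.

4.3 days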